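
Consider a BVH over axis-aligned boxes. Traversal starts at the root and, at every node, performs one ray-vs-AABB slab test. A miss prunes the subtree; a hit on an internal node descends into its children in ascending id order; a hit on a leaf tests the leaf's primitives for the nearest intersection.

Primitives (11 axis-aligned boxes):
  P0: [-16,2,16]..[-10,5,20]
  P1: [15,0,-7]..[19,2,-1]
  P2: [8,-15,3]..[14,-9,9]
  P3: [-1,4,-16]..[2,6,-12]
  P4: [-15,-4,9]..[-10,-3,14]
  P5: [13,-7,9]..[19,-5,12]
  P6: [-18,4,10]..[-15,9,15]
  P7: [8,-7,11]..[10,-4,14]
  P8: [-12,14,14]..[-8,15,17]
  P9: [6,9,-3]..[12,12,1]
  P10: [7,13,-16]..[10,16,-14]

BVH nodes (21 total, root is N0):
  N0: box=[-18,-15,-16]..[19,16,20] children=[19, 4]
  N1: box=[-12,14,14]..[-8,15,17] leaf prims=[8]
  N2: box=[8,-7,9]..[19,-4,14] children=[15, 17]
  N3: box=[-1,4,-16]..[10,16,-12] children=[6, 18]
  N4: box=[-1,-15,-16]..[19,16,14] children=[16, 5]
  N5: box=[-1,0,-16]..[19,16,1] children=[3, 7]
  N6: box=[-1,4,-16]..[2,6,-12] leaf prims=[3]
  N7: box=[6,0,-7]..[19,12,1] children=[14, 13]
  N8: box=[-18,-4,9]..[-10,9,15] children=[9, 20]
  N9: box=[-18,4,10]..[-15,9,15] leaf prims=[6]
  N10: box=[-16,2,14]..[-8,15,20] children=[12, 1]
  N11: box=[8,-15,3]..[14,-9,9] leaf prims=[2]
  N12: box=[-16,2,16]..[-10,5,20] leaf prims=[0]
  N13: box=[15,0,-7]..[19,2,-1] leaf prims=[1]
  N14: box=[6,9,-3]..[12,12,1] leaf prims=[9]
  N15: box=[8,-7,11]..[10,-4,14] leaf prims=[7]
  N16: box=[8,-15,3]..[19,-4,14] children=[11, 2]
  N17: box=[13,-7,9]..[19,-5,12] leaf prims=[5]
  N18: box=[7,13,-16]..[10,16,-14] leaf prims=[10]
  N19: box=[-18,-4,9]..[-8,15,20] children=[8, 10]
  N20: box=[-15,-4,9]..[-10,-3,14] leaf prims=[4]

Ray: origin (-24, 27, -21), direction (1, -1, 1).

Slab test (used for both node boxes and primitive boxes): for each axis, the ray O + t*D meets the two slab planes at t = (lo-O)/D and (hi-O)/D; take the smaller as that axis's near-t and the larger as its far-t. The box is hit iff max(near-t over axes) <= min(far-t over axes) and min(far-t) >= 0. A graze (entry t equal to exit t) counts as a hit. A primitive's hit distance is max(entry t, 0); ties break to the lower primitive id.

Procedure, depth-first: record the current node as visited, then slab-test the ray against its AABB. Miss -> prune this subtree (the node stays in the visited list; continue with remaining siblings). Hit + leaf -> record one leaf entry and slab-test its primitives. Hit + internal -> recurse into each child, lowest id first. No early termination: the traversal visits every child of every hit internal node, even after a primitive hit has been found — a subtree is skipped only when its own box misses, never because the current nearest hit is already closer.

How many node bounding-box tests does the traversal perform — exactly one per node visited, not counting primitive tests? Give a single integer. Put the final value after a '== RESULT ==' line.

Trace the traversal:
N0 x:[6,43] y:[11,42] z:[5,41] -> hit [11,41], descend [4, 19]
  N4 x:[23,43] y:[11,42] z:[5,35] -> hit [23,35], descend [5, 16]
    N5 x:[23,43] y:[11,27] z:[5,22] -> miss, prune
    N16 x:[32,43] y:[31,42] z:[24,35] -> hit [32,35], descend [2, 11]
      N2 x:[32,43] y:[31,34] z:[30,35] -> hit [32,34], descend [15, 17]
        N15 x:[32,34] y:[31,34] z:[32,35] -> hit [32,34] leaf, test {P7@t=32}
        N17 x:[37,43] y:[32,34] z:[30,33] -> miss, prune
      N11 x:[32,38] y:[36,42] z:[24,30] -> miss, prune
  N19 x:[6,16] y:[12,31] z:[30,41] -> miss, prune

order=[0, 4, 5, 16, 2, 15, 17, 11, 19]  |boxes|=9  |leaves|=1  hit=P7

== RESULT ==
9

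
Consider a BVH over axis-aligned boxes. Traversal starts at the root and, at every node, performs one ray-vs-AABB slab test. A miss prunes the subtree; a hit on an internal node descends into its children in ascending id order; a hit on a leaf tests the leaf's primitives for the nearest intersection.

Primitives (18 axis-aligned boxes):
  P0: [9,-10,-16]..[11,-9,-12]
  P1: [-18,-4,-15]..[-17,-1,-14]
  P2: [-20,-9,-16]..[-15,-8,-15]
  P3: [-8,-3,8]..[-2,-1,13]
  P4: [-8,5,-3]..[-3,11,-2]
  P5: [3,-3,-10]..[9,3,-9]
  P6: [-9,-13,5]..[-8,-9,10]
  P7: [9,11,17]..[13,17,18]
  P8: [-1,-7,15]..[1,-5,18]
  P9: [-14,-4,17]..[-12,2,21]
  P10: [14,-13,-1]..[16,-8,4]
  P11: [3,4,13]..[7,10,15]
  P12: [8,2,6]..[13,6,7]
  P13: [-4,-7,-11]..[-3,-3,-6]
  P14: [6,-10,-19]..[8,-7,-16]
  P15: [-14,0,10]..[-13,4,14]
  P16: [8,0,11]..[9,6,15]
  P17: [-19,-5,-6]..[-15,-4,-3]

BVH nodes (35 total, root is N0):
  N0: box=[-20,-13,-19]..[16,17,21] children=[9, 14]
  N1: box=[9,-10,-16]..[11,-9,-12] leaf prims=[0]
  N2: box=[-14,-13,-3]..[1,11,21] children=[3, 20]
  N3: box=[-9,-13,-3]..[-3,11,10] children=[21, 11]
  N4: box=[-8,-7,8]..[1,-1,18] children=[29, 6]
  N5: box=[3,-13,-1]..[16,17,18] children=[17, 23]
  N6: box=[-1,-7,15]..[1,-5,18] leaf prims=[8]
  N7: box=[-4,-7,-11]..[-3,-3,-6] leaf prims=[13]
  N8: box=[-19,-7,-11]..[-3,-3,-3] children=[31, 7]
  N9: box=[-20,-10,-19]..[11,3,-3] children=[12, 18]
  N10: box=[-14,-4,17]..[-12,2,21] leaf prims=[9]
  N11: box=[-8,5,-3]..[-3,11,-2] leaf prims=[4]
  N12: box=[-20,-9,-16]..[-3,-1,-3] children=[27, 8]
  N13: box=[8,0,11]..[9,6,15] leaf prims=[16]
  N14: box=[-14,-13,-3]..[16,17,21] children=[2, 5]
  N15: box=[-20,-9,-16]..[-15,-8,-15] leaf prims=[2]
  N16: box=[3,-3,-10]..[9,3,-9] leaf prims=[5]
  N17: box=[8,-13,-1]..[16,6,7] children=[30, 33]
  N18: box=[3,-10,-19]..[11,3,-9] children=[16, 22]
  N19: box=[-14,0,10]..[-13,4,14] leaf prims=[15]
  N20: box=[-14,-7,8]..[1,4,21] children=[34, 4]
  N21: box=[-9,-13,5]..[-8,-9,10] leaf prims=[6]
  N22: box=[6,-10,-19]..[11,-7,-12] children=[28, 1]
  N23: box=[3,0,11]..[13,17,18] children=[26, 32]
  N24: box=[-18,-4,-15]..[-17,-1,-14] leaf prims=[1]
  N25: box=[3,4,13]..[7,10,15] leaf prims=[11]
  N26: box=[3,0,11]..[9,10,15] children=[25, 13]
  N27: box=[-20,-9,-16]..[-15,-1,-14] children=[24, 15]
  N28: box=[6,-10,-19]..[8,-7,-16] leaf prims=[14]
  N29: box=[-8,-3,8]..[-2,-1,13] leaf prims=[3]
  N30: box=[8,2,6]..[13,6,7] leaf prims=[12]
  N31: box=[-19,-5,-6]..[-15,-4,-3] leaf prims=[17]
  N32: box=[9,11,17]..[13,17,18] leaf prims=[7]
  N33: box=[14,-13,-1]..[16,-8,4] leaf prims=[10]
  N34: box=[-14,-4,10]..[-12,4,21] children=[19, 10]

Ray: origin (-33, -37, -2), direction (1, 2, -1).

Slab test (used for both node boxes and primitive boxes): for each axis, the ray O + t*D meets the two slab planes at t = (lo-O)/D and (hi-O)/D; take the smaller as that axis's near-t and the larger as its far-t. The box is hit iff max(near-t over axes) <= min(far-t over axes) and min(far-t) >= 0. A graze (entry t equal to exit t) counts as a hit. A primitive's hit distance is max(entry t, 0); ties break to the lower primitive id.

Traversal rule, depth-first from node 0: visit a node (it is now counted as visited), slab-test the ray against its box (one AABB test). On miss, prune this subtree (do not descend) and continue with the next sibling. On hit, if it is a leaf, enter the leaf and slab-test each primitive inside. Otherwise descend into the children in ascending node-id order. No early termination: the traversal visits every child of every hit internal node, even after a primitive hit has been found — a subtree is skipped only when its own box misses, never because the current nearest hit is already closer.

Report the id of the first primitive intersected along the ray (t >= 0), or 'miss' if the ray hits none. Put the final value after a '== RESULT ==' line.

Walk:
N0 x:[13,49] y:[12,27] z:[-23,17] -> hit [13,17], descend [9, 14]
  N9 x:[13,44] y:[27/2,20] z:[1,17] -> hit [27/2,17], descend [12, 18]
    N12 x:[13,30] y:[14,18] z:[1,14] -> hit [14,14], descend [8, 27]
      N8 x:[14,30] y:[15,17] z:[1,9] -> miss, prune
      N27 x:[13,18] y:[14,18] z:[12,14] -> hit [14,14], descend [15, 24]
        N15 x:[13,18] y:[14,29/2] z:[13,14] -> hit [14,14] leaf, test {P2@t=14}
        N24 x:[15,16] y:[33/2,18] z:[12,13] -> miss, prune
    N18 x:[36,44] y:[27/2,20] z:[7,17] -> miss, prune
  N14 x:[19,49] y:[12,27] z:[-23,1] -> miss, prune

9 AABB tests over nodes [0, 9, 12, 8, 27, 15, 24, 18, 14]; 1 leaf entered; closest P2.

== RESULT ==
2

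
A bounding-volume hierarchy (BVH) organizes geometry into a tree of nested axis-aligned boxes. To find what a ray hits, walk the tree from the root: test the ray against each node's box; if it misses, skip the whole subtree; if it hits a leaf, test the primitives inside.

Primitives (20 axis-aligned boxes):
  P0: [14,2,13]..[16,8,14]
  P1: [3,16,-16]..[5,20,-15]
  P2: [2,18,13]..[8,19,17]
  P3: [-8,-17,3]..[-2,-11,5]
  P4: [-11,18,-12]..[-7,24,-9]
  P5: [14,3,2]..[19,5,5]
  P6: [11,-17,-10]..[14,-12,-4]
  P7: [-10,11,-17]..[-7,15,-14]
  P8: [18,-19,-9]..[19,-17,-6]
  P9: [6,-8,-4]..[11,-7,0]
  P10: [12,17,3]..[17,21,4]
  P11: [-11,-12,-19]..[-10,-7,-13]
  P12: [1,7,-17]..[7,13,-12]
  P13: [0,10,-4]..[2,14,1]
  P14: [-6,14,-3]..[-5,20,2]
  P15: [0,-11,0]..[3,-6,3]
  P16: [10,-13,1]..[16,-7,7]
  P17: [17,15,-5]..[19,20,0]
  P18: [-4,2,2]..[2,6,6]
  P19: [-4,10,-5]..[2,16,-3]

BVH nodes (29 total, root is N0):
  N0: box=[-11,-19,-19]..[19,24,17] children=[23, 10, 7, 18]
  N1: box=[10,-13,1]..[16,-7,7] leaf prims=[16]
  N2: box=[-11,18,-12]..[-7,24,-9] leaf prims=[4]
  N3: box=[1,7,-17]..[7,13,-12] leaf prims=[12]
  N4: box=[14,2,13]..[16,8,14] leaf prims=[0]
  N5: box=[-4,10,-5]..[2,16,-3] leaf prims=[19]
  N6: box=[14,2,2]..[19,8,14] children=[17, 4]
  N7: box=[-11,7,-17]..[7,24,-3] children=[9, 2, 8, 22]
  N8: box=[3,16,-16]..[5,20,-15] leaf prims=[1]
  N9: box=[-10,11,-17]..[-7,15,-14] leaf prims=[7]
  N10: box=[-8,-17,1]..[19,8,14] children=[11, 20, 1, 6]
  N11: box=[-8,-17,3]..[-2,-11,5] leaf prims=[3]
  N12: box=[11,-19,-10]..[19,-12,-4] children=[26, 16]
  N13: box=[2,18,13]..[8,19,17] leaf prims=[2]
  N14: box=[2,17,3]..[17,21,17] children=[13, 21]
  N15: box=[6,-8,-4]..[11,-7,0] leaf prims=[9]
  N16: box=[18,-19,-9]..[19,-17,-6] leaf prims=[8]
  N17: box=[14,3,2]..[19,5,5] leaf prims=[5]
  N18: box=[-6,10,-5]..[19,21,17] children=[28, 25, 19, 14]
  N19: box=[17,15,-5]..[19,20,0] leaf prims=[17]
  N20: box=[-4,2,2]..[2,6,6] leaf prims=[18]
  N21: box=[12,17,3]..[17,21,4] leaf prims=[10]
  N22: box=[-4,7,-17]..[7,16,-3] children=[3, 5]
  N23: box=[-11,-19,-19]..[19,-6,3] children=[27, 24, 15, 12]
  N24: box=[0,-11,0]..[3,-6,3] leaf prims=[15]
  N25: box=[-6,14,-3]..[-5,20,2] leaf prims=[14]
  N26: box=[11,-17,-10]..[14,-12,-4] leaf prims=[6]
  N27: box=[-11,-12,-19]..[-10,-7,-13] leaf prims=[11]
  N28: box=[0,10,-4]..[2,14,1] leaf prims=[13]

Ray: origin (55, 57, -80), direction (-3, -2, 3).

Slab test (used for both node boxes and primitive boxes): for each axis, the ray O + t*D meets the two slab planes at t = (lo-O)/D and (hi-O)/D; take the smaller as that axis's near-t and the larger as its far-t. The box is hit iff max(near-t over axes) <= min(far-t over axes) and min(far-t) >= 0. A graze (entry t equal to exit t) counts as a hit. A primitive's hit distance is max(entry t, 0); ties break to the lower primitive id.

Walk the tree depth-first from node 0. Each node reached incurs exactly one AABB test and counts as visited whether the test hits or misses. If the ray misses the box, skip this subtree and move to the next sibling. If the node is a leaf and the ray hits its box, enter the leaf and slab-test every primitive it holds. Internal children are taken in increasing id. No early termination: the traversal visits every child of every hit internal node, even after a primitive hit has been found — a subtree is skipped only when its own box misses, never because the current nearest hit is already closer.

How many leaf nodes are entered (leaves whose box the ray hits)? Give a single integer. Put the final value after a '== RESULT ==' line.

Walk:
N0 x:[12,22] y:[33/2,38] z:[61/3,97/3] -> hit [61/3,22], descend [7, 10, 18, 23]
  N7 x:[16,22] y:[33/2,25] z:[21,77/3] -> hit [21,22], descend [2, 8, 9, 22]
    N2 x:[62/3,22] y:[33/2,39/2] z:[68/3,71/3] -> miss, prune
    N8 x:[50/3,52/3] y:[37/2,41/2] z:[64/3,65/3] -> miss, prune
    N9 x:[62/3,65/3] y:[21,23] z:[21,22] -> hit [21,65/3] leaf, test {P7@t=21}
    N22 x:[16,59/3] y:[41/2,25] z:[21,77/3] -> miss, prune
  N10 x:[12,21] y:[49/2,37] z:[27,94/3] -> miss, prune
  N18 x:[12,61/3] y:[18,47/2] z:[25,97/3] -> miss, prune
  N23 x:[12,22] y:[63/2,38] z:[61/3,83/3] -> miss, prune

Visited [0, 7, 2, 8, 9, 22, 10, 18, 23]. Tests: 9 box, 1 leaf. Nearest: P7.

== RESULT ==
1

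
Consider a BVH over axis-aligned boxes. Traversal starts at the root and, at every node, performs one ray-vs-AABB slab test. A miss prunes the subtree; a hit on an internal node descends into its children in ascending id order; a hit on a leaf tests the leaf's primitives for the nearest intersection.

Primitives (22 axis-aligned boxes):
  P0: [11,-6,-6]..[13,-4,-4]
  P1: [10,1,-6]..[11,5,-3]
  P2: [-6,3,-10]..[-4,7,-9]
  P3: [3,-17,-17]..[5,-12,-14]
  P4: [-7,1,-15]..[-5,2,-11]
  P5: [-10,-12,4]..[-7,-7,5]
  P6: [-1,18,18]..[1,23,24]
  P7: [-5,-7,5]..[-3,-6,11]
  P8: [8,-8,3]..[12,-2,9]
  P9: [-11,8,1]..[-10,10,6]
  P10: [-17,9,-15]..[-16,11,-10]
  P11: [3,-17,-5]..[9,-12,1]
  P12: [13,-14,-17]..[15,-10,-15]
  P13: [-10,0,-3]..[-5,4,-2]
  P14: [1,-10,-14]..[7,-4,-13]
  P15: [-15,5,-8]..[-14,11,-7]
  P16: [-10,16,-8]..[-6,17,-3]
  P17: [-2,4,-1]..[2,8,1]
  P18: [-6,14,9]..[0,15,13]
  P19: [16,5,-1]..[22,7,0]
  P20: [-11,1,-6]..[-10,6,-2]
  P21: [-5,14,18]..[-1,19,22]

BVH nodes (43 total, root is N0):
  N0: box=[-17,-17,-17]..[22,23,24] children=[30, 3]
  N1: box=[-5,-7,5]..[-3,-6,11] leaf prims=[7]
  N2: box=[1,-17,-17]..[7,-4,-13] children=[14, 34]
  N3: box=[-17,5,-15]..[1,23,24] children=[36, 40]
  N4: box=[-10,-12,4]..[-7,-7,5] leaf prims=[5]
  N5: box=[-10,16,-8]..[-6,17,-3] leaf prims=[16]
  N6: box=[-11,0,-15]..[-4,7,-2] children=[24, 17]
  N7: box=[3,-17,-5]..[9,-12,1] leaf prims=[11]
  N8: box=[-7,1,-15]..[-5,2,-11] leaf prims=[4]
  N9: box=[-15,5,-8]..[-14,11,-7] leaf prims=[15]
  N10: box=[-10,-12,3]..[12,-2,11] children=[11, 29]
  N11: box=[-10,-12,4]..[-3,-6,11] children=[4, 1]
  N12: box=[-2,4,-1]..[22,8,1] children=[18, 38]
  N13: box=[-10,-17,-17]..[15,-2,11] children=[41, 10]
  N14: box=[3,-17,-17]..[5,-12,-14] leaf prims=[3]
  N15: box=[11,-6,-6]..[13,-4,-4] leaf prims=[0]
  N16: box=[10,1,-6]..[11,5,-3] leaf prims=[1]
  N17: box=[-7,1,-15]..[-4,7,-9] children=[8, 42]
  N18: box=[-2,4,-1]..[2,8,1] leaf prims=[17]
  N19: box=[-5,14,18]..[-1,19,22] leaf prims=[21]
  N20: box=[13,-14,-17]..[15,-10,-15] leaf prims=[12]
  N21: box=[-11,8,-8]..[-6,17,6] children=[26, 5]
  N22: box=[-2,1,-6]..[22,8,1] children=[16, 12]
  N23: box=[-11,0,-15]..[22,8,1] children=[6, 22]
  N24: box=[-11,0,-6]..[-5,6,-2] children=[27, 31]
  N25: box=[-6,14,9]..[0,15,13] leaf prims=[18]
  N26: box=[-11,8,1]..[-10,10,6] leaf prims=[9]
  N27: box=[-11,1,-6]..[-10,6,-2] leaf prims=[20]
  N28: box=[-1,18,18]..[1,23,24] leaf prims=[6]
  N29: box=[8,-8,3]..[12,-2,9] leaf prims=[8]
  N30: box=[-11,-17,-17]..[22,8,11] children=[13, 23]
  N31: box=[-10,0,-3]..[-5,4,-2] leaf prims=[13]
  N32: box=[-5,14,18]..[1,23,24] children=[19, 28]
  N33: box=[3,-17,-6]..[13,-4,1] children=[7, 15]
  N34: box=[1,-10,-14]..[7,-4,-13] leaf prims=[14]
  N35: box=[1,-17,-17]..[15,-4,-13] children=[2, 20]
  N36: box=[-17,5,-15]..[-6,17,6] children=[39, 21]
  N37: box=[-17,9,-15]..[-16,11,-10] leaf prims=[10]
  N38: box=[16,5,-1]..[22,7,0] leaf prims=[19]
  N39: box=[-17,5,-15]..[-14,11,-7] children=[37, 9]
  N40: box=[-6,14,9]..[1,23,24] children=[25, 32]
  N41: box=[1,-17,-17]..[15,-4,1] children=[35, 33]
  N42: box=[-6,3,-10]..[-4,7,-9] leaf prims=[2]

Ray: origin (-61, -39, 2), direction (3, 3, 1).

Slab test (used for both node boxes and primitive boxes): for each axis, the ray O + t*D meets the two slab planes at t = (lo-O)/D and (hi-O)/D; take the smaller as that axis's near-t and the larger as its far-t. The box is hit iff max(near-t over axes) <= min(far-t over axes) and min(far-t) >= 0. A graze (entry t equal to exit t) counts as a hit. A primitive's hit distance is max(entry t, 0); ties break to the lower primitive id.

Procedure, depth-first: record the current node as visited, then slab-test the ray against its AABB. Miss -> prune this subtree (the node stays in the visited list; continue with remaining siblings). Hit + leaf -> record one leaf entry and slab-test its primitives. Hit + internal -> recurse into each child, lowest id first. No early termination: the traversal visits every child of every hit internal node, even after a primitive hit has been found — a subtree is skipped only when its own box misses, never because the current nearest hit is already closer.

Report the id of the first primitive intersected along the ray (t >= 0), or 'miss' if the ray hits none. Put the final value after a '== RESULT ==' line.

Trace the traversal:
N0 x:[44/3,83/3] y:[22/3,62/3] z:[-19,22] -> hit [44/3,62/3], descend [3, 30]
  N3 x:[44/3,62/3] y:[44/3,62/3] z:[-17,22] -> hit [44/3,62/3], descend [36, 40]
    N36 x:[44/3,55/3] y:[44/3,56/3] z:[-17,4] -> miss, prune
    N40 x:[55/3,62/3] y:[53/3,62/3] z:[7,22] -> hit [55/3,62/3], descend [25, 32]
      N25 x:[55/3,61/3] y:[53/3,18] z:[7,11] -> miss, prune
      N32 x:[56/3,62/3] y:[53/3,62/3] z:[16,22] -> hit [56/3,62/3], descend [19, 28]
        N19 x:[56/3,20] y:[53/3,58/3] z:[16,20] -> hit [56/3,58/3] leaf, test {P21@t=56/3}
        N28 x:[20,62/3] y:[19,62/3] z:[16,22] -> hit [20,62/3] leaf, test {P6@t=20}
  N30 x:[50/3,83/3] y:[22/3,47/3] z:[-19,9] -> miss, prune

Summary -> nodes [0, 3, 36, 40, 25, 32, 19, 28, 30]; box-tests=9; leaf-entries=2; first=P21

== RESULT ==
21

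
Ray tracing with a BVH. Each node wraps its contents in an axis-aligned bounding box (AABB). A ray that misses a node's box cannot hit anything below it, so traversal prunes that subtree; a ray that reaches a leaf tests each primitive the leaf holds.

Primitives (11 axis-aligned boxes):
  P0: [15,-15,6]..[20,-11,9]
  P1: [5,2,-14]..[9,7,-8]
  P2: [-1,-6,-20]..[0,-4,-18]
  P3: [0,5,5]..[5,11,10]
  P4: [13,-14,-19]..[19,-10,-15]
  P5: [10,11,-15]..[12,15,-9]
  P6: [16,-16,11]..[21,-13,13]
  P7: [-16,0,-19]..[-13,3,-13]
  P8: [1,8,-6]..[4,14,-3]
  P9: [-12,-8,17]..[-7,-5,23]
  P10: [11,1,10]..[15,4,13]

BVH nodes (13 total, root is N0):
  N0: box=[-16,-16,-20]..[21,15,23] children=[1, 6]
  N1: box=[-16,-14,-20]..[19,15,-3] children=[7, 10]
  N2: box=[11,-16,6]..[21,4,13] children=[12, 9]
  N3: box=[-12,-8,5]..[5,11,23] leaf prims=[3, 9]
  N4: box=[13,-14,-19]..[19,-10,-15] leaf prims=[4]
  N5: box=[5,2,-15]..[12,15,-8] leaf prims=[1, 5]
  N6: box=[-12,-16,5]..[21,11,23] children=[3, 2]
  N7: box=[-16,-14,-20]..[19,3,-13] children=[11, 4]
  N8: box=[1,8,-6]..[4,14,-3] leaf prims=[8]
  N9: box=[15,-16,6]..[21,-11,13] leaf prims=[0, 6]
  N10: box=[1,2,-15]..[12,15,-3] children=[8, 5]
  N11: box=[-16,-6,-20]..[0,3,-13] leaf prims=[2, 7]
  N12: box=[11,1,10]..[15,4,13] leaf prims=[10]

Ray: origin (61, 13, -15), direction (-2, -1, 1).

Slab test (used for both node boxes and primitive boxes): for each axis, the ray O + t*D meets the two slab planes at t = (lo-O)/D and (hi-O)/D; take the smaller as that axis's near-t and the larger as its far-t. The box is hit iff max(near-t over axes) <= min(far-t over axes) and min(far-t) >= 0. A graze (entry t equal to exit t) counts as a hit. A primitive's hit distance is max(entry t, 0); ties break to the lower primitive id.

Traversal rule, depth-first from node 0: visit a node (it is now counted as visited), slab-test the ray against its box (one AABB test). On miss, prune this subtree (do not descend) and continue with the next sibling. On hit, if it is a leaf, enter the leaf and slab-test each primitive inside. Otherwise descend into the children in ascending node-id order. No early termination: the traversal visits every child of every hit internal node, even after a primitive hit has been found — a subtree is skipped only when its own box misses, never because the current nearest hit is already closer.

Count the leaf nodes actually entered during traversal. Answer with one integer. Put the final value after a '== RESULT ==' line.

Traverse from the root:
N0 x:[20,77/2] y:[-2,29] z:[-5,38] -> hit [20,29], descend [1, 6]
  N1 x:[21,77/2] y:[-2,27] z:[-5,12] -> miss, prune
  N6 x:[20,73/2] y:[2,29] z:[20,38] -> hit [20,29], descend [2, 3]
    N2 x:[20,25] y:[9,29] z:[21,28] -> hit [21,25], descend [9, 12]
      N9 x:[20,23] y:[24,29] z:[21,28] -> miss, prune
      N12 x:[23,25] y:[9,12] z:[25,28] -> miss, prune
    N3 x:[28,73/2] y:[2,21] z:[20,38] -> miss, prune

Visited [0, 1, 6, 2, 9, 12, 3]. Tests: 7 box, 0 leaf. Nearest: miss.

== RESULT ==
0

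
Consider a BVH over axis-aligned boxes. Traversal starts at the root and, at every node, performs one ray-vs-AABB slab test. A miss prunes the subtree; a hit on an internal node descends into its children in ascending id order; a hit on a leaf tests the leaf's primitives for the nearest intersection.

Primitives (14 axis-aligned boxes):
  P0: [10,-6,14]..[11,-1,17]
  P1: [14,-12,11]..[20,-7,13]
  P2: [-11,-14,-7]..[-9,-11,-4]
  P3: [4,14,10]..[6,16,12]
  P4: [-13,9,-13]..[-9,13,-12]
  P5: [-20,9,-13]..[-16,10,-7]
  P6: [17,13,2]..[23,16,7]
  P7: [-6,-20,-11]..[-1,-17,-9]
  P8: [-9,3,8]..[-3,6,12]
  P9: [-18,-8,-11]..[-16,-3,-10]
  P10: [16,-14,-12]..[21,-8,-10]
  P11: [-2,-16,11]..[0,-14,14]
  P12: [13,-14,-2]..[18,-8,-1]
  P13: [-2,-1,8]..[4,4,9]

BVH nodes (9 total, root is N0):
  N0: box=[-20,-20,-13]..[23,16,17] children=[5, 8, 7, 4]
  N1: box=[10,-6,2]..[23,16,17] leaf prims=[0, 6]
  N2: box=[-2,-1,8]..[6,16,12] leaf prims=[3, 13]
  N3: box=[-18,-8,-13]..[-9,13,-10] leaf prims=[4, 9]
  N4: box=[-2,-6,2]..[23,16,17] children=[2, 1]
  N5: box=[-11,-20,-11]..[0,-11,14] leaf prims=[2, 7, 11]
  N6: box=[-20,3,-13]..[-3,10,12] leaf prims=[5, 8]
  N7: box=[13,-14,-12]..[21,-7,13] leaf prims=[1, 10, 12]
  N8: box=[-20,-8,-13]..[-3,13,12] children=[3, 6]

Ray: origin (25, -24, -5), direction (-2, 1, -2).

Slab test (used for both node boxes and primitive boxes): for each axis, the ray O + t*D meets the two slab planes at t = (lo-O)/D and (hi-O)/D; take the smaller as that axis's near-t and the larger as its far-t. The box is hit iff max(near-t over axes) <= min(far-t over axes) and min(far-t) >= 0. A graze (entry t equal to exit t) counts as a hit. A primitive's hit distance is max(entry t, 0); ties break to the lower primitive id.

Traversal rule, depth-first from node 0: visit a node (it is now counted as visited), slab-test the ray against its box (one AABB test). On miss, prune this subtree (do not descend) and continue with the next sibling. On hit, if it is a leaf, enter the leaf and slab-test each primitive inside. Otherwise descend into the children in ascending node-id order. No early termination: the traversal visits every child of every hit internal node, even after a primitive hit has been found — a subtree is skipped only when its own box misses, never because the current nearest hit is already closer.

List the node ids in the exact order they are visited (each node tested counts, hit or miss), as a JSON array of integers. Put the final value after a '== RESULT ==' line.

Traverse from the root:
N0 x:[1,45/2] y:[4,40] z:[-11,4] -> hit [4,4], descend [4, 5, 7, 8]
  N4 x:[1,27/2] y:[18,40] z:[-11,-7/2] -> miss, prune
  N5 x:[25/2,18] y:[4,13] z:[-19/2,3] -> miss, prune
  N7 x:[2,6] y:[10,17] z:[-9,7/2] -> miss, prune
  N8 x:[14,45/2] y:[16,37] z:[-17/2,4] -> miss, prune

order=[0, 4, 5, 7, 8]  |boxes|=5  |leaves|=0  hit=miss

== RESULT ==
[0, 4, 5, 7, 8]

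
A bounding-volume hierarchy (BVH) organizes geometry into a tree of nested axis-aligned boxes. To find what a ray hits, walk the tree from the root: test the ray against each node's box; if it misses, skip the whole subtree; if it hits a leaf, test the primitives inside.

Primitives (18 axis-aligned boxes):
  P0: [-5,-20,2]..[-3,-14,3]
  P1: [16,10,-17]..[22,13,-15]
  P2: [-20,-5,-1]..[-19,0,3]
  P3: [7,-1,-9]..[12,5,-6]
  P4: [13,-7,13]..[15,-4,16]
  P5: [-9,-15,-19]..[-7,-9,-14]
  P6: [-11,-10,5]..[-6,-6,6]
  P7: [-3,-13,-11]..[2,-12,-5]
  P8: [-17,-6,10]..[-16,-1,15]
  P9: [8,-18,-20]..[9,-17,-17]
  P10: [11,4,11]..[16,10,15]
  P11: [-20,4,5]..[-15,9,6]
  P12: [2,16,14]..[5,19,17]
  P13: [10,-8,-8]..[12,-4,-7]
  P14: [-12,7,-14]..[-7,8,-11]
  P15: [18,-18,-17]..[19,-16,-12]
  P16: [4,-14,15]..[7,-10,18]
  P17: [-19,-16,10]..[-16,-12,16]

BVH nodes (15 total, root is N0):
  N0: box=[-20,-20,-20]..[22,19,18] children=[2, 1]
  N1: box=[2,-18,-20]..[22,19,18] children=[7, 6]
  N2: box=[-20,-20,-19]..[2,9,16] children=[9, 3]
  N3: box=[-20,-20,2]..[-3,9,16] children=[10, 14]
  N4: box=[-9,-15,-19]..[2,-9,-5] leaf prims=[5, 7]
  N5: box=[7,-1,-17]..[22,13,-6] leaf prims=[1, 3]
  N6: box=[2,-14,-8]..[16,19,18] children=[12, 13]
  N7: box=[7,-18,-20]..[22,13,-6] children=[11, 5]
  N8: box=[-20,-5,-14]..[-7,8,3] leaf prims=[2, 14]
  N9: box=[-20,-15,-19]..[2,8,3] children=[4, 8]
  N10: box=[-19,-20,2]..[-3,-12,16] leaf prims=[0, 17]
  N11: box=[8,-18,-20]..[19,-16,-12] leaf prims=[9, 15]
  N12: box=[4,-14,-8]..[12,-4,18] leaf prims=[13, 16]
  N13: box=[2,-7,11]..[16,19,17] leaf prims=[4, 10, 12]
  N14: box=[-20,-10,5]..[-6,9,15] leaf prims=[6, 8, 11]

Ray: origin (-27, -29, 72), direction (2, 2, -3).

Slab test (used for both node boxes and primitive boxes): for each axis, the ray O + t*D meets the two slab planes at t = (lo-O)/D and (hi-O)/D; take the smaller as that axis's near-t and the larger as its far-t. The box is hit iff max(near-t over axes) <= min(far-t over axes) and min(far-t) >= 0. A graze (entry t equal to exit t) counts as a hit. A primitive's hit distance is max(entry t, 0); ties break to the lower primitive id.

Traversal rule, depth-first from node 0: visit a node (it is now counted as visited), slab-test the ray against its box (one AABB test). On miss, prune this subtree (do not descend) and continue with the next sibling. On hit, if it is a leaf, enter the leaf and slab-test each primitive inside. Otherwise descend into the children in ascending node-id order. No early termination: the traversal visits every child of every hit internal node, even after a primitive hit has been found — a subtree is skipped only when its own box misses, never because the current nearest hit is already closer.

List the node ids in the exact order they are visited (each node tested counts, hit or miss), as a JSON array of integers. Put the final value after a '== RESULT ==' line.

Traverse from the root:
N0 x:[7/2,49/2] y:[9/2,24] z:[18,92/3] -> hit [18,24], descend [1, 2]
  N1 x:[29/2,49/2] y:[11/2,24] z:[18,92/3] -> hit [18,24], descend [6, 7]
    N6 x:[29/2,43/2] y:[15/2,24] z:[18,80/3] -> hit [18,43/2], descend [12, 13]
      N12 x:[31/2,39/2] y:[15/2,25/2] z:[18,80/3] -> miss, prune
      N13 x:[29/2,43/2] y:[11,24] z:[55/3,61/3] -> hit [55/3,61/3] leaf, test {P4(miss), P10@t=19, P12(miss)}
    N7 x:[17,49/2] y:[11/2,21] z:[26,92/3] -> miss, prune
  N2 x:[7/2,29/2] y:[9/2,19] z:[56/3,91/3] -> miss, prune

Summary -> nodes [0, 1, 6, 12, 13, 7, 2]; box-tests=7; leaf-entries=1; first=P10

== RESULT ==
[0, 1, 6, 12, 13, 7, 2]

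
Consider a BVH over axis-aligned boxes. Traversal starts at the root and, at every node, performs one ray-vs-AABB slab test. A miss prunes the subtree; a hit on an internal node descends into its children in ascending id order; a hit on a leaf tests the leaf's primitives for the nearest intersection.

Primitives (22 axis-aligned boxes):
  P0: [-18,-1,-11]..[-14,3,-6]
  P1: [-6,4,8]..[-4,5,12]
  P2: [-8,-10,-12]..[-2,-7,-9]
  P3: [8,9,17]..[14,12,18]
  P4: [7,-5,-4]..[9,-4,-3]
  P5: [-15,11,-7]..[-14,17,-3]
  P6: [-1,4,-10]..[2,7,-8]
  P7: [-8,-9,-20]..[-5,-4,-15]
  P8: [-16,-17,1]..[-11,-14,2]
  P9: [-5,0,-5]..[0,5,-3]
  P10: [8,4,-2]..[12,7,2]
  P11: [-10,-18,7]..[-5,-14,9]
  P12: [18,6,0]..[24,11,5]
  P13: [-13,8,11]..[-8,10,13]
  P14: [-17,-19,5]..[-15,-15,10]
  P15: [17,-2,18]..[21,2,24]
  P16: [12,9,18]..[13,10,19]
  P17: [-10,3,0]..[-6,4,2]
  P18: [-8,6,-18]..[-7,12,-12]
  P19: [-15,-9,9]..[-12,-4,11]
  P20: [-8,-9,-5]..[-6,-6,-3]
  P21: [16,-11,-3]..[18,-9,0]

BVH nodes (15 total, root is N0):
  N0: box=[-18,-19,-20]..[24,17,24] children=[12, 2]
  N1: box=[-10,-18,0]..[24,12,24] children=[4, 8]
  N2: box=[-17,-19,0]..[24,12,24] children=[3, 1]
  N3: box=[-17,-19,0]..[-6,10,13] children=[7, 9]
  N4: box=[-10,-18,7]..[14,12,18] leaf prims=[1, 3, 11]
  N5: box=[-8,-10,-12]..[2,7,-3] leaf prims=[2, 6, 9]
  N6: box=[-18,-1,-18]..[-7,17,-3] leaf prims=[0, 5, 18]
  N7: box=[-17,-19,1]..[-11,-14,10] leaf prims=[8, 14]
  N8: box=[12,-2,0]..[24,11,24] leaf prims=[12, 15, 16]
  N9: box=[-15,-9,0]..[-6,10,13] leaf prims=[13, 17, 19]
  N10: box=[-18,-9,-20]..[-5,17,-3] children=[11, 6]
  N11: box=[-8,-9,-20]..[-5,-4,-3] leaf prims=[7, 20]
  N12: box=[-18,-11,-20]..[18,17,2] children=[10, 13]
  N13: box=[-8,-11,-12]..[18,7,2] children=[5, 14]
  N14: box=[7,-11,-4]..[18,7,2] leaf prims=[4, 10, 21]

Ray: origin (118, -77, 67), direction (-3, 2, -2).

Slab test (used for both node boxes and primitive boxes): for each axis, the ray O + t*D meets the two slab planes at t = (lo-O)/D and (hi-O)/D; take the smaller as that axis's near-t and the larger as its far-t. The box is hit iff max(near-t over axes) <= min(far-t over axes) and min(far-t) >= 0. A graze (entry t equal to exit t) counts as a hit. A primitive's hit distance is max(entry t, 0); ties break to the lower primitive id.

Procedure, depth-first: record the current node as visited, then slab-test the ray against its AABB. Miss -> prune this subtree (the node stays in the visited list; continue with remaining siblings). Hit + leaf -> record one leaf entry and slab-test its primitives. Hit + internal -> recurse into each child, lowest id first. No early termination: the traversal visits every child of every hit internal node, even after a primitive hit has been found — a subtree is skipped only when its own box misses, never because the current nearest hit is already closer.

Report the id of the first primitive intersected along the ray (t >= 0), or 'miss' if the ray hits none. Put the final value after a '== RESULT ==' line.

Trace the traversal:
N0 x:[94/3,136/3] y:[29,47] z:[43/2,87/2] -> hit [94/3,87/2], descend [2, 12]
  N2 x:[94/3,45] y:[29,89/2] z:[43/2,67/2] -> hit [94/3,67/2], descend [1, 3]
    N1 x:[94/3,128/3] y:[59/2,89/2] z:[43/2,67/2] -> hit [94/3,67/2], descend [4, 8]
      N4 x:[104/3,128/3] y:[59/2,89/2] z:[49/2,30] -> miss, prune
      N8 x:[94/3,106/3] y:[75/2,44] z:[43/2,67/2] -> miss, prune
    N3 x:[124/3,45] y:[29,87/2] z:[27,67/2] -> miss, prune
  N12 x:[100/3,136/3] y:[33,47] z:[65/2,87/2] -> hit [100/3,87/2], descend [10, 13]
    N10 x:[41,136/3] y:[34,47] z:[35,87/2] -> hit [41,87/2], descend [6, 11]
      N6 x:[125/3,136/3] y:[38,47] z:[35,85/2] -> hit [125/3,85/2] leaf, test {P0(miss), P5(miss), P18@t=125/3}
      N11 x:[41,42] y:[34,73/2] z:[35,87/2] -> miss, prune
    N13 x:[100/3,42] y:[33,42] z:[65/2,79/2] -> hit [100/3,79/2], descend [5, 14]
      N5 x:[116/3,42] y:[67/2,42] z:[35,79/2] -> hit [116/3,79/2] leaf, test {P2(miss), P6(miss), P9(miss)}
      N14 x:[100/3,37] y:[33,42] z:[65/2,71/2] -> hit [100/3,71/2] leaf, test {P4(miss), P10(miss), P21@t=67/2}

Summary -> nodes [0, 2, 1, 4, 8, 3, 12, 10, 6, 11, 13, 5, 14]; box-tests=13; leaf-entries=3; first=P21

== RESULT ==
21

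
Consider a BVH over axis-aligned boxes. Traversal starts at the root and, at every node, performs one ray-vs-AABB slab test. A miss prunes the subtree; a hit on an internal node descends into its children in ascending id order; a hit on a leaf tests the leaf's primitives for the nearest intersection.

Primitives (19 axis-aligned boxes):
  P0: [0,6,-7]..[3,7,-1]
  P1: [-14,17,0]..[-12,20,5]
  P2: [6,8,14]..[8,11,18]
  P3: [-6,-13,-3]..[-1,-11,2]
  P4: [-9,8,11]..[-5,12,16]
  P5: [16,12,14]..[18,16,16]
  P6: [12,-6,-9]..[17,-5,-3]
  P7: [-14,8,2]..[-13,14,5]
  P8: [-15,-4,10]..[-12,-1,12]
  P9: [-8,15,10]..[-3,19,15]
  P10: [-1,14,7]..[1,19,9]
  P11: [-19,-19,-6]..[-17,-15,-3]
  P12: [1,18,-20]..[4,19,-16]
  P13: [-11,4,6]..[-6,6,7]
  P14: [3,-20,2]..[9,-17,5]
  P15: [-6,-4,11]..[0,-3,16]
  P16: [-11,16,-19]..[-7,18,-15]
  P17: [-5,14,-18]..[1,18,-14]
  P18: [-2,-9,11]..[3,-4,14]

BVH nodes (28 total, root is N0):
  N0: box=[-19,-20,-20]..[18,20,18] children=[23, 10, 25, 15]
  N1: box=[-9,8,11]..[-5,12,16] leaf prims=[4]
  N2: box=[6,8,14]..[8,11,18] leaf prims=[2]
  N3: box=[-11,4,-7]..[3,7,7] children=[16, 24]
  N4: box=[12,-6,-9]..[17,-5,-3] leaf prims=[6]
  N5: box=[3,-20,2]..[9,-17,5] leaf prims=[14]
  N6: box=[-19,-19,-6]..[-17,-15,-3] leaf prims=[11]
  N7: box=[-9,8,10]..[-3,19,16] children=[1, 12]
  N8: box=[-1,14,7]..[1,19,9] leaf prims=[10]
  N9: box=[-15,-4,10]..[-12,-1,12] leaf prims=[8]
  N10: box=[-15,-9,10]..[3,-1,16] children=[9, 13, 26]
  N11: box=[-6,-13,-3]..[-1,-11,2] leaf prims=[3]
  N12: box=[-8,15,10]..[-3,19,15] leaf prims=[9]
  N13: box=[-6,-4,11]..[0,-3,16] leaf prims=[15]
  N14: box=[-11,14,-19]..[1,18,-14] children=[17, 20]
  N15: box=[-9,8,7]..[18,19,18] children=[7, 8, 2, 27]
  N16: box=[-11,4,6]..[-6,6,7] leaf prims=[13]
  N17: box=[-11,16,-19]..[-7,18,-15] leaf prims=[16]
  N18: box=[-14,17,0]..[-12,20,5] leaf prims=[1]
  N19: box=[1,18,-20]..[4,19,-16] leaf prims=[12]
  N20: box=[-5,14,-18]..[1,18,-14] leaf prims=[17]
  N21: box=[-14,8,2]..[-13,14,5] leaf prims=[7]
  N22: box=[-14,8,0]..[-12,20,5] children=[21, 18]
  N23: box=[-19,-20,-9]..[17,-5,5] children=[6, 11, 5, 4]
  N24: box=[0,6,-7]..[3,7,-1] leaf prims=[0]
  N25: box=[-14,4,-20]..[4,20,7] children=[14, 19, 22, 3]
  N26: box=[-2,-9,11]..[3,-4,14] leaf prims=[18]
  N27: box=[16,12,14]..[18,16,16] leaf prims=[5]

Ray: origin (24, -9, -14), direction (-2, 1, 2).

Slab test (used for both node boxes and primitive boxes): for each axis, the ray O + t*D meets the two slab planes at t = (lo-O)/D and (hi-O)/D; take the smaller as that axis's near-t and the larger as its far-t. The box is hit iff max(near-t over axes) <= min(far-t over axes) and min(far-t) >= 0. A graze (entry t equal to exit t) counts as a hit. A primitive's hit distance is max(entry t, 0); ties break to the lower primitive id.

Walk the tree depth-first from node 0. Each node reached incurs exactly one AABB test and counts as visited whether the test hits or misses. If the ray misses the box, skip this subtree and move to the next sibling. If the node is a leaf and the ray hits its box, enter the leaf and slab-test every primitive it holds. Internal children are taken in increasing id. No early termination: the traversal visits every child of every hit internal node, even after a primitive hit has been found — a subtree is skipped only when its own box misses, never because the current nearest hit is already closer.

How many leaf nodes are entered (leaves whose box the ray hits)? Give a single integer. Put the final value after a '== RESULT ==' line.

Trace the traversal:
N0 x:[3,43/2] y:[-11,29] z:[-3,16] -> hit [3,16], descend [10, 15, 23, 25]
  N10 x:[21/2,39/2] y:[0,8] z:[12,15] -> miss, prune
  N15 x:[3,33/2] y:[17,28] z:[21/2,16] -> miss, prune
  N23 x:[7/2,43/2] y:[-11,4] z:[5/2,19/2] -> hit [7/2,4], descend [4, 5, 6, 11]
    N4 x:[7/2,6] y:[3,4] z:[5/2,11/2] -> hit [7/2,4] leaf, test {P6@t=7/2}
    N5 x:[15/2,21/2] y:[-11,-8] z:[8,19/2] -> miss, prune
    N6 x:[41/2,43/2] y:[-10,-6] z:[4,11/2] -> miss, prune
    N11 x:[25/2,15] y:[-4,-2] z:[11/2,8] -> miss, prune
  N25 x:[10,19] y:[13,29] z:[-3,21/2] -> miss, prune

Visited [0, 10, 15, 23, 4, 5, 6, 11, 25]. Tests: 9 box, 1 leaf. Nearest: P6.

== RESULT ==
1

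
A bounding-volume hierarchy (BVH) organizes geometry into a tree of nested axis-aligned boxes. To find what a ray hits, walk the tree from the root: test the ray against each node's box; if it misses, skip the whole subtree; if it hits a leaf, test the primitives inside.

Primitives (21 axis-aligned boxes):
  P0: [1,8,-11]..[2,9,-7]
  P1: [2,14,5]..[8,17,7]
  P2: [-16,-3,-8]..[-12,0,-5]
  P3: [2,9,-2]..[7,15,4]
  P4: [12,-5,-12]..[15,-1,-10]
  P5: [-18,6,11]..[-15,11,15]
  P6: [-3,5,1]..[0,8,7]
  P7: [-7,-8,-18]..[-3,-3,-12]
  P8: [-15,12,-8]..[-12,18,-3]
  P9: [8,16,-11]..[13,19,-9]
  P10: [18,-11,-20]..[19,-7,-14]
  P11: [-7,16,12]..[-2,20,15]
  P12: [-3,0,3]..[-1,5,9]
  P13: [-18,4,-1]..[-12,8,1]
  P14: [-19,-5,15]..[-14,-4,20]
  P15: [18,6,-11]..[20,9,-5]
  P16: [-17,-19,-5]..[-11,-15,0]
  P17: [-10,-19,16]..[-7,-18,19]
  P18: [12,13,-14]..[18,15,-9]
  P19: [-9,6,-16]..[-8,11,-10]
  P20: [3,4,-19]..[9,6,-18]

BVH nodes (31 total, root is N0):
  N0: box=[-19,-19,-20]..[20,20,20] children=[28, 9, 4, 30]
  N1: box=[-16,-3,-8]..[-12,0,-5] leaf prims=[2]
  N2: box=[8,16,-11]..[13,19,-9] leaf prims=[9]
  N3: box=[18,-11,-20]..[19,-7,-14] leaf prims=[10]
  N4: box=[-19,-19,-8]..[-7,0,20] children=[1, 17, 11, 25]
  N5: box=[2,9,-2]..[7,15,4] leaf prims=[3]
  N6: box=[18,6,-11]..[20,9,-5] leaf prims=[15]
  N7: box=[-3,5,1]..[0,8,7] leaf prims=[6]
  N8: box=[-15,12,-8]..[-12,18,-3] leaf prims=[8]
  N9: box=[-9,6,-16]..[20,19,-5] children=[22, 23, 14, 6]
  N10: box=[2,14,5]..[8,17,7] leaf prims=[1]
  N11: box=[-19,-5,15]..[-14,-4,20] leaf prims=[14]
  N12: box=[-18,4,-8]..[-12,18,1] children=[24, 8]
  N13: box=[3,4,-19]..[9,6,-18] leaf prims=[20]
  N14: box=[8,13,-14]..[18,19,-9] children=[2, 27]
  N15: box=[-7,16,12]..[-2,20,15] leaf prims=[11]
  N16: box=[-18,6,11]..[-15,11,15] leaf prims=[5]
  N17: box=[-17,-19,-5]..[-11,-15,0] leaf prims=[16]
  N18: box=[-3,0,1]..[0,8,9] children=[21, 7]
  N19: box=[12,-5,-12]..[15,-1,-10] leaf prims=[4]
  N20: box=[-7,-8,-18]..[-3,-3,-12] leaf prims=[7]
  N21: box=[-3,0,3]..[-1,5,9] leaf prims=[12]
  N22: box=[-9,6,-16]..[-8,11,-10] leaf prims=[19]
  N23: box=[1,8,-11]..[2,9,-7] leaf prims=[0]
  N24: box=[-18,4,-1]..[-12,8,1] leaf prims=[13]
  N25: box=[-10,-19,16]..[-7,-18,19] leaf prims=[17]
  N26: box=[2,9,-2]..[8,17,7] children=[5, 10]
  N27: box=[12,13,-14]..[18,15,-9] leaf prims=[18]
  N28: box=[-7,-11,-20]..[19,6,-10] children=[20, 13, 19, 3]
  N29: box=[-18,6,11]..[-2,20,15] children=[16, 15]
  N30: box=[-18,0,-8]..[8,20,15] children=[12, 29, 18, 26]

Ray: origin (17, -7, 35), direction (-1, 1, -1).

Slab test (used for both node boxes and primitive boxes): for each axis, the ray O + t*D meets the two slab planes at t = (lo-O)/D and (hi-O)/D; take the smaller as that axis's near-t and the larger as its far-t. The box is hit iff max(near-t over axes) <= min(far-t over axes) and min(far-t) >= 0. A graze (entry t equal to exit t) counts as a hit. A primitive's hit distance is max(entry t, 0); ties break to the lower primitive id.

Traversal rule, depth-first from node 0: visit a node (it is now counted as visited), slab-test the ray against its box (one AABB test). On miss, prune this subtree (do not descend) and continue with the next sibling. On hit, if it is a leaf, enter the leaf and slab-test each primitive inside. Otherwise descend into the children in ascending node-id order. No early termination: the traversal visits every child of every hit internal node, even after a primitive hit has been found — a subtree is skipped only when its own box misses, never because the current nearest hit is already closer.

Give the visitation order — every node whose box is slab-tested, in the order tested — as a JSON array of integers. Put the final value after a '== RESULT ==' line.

Trace the traversal:
N0 x:[-3,36] y:[-12,27] z:[15,55] -> hit [15,27], descend [4, 9, 28, 30]
  N4 x:[24,36] y:[-12,7] z:[15,43] -> miss, prune
  N9 x:[-3,26] y:[13,26] z:[40,51] -> miss, prune
  N28 x:[-2,24] y:[-4,13] z:[45,55] -> miss, prune
  N30 x:[9,35] y:[7,27] z:[20,43] -> hit [20,27], descend [12, 18, 26, 29]
    N12 x:[29,35] y:[11,25] z:[34,43] -> miss, prune
    N18 x:[17,20] y:[7,15] z:[26,34] -> miss, prune
    N26 x:[9,15] y:[16,24] z:[28,37] -> miss, prune
    N29 x:[19,35] y:[13,27] z:[20,24] -> hit [20,24], descend [15, 16]
      N15 x:[19,24] y:[23,27] z:[20,23] -> hit [23,23] leaf, test {P11@t=23}
      N16 x:[32,35] y:[13,18] z:[20,24] -> miss, prune

11 AABB tests over nodes [0, 4, 9, 28, 30, 12, 18, 26, 29, 15, 16]; 1 leaf entered; closest P11.

== RESULT ==
[0, 4, 9, 28, 30, 12, 18, 26, 29, 15, 16]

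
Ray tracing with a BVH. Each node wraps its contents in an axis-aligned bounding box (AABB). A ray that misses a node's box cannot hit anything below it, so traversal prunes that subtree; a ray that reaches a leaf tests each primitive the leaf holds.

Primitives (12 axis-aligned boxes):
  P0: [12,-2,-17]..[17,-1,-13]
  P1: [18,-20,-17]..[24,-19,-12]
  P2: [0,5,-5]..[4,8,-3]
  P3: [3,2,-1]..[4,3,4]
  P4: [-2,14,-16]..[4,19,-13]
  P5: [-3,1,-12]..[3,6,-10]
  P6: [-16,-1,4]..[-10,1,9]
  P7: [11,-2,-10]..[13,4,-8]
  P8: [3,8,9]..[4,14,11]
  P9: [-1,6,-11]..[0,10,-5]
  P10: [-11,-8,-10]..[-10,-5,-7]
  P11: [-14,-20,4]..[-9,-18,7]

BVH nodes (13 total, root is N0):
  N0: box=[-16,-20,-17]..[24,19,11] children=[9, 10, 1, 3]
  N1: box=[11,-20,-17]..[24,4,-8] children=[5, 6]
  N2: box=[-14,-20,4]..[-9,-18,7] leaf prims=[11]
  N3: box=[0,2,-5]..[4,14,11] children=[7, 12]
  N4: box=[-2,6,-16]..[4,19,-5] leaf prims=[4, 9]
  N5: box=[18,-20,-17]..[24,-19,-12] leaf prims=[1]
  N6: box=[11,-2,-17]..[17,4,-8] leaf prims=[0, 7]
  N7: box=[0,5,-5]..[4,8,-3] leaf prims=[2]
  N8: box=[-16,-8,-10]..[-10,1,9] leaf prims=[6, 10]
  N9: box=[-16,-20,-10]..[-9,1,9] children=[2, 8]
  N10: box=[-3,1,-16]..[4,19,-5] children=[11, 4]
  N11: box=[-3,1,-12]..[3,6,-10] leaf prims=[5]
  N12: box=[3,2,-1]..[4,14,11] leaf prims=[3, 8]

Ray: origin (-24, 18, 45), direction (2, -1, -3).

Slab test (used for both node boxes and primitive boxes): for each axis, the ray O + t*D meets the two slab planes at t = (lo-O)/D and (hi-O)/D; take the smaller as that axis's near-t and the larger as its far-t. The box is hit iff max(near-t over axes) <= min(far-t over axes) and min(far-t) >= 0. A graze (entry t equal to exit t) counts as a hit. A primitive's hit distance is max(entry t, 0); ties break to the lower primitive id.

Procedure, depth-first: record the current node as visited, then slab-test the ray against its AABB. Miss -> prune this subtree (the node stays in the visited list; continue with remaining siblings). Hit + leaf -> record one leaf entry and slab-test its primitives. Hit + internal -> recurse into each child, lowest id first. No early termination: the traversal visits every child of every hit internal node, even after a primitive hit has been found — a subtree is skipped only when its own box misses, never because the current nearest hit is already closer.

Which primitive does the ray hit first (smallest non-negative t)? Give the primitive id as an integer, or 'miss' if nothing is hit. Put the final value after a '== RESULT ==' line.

Walk:
N0 x:[4,24] y:[-1,38] z:[34/3,62/3] -> hit [34/3,62/3], descend [1, 3, 9, 10]
  N1 x:[35/2,24] y:[14,38] z:[53/3,62/3] -> hit [53/3,62/3], descend [5, 6]
    N5 x:[21,24] y:[37,38] z:[19,62/3] -> miss, prune
    N6 x:[35/2,41/2] y:[14,20] z:[53/3,62/3] -> hit [53/3,20] leaf, test {P0@t=58/3, P7@t=53/3}
  N3 x:[12,14] y:[4,16] z:[34/3,50/3] -> hit [12,14], descend [7, 12]
    N7 x:[12,14] y:[10,13] z:[16,50/3] -> miss, prune
    N12 x:[27/2,14] y:[4,16] z:[34/3,46/3] -> hit [27/2,14] leaf, test {P3(miss), P8(miss)}
  N9 x:[4,15/2] y:[17,38] z:[12,55/3] -> miss, prune
  N10 x:[21/2,14] y:[-1,17] z:[50/3,61/3] -> miss, prune

Visited [0, 1, 5, 6, 3, 7, 12, 9, 10]. Tests: 9 box, 2 leaf. Nearest: P7.

== RESULT ==
7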